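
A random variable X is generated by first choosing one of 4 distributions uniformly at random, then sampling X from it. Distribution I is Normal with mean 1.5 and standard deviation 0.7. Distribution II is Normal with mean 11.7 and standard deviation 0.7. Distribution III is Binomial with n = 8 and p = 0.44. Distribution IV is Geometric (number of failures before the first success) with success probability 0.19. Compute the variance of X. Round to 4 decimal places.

Per component, I: μ=1.5, E[X²]=2.74; II: μ=11.7, E[X²]=137.38; III: μ=3.52, E[X²]=14.3616; IV: μ=4.26316, E[X²]=40.6122.
E[X] = 0.25·1.5 + 0.25·11.7 + 0.25·3.52 + 0.25·4.26316 = 5.24579.
E[X²] = 0.25·2.74 + 0.25·137.38 + 0.25·14.3616 + 0.25·40.6122 = 48.7734.
Var(X) = E[X²] − (E[X])² = 48.7734 − 27.5183 = 21.2551.

21.2551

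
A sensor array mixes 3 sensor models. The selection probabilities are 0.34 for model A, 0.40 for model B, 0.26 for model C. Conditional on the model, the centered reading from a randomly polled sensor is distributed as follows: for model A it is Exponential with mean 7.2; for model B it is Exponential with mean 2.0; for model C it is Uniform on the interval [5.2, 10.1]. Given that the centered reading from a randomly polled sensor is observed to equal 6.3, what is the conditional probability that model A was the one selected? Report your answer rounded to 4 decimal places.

Likelihoods f(6.3 | ·): A: 0.0578975; B: 0.0214261; C: 0.204082.
Posterior ∝ prior × likelihood. Numerator for A: 0.34·0.0578975 = 0.0196852.
Normalizing constant: 0.34·0.0578975 + 0.4·0.0214261 + 0.26·0.204082 = 0.0813168.
P(A | observation) = 0.0196852 / 0.0813168 = 0.24208.

0.2421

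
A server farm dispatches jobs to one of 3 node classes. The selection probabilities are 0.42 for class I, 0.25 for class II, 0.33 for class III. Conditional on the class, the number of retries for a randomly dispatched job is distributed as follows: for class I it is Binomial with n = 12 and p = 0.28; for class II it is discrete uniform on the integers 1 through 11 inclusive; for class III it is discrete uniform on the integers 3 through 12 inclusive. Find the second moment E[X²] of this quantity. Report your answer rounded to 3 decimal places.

38.543

For each component E[X²] = Var + (mean)², giving I: 13.7088; II: 46; III: 64.5.
Overall E[X²] = 0.42·13.7088 + 0.25·46 + 0.33·64.5 = 38.5427.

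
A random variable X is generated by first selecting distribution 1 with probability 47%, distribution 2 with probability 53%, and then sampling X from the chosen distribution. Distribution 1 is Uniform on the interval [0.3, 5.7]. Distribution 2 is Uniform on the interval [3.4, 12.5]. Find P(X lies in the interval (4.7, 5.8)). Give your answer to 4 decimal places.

Conditional on each component, P(4.7 < X < 5.8): 1: 0.185185; 2: 0.120879.
By total probability, P(4.7 < X < 5.8) = 0.47·0.185185 + 0.53·0.120879 = 0.151103.

0.1511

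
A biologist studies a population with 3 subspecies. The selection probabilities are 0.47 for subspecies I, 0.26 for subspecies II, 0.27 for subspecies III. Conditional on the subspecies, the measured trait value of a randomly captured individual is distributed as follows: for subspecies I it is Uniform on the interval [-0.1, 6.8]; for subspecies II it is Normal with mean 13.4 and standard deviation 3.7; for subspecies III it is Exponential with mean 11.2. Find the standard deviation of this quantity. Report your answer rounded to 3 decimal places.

7.733

Per component, I: μ=3.35, E[X²]=15.19; II: μ=13.4, E[X²]=193.25; III: μ=11.2, E[X²]=250.88.
E[X] = 0.47·3.35 + 0.26·13.4 + 0.27·11.2 = 8.0825.
E[X²] = 0.47·15.19 + 0.26·193.25 + 0.27·250.88 = 125.122.
Var(X) = E[X²] − (E[X])² = 125.122 − 65.3268 = 59.7951.
SD(X) = √59.7951 = 7.73273.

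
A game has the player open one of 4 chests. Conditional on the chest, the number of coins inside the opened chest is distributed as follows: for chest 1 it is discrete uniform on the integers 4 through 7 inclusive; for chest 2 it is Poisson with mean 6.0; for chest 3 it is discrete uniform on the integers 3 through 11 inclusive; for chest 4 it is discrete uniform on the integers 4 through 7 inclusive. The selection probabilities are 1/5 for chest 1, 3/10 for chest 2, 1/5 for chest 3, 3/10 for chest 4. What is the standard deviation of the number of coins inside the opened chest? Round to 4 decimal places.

2.0201

Per component, 1: μ=5.5, E[X²]=31.5; 2: μ=6, E[X²]=42; 3: μ=7, E[X²]=55.6667; 4: μ=5.5, E[X²]=31.5.
E[X] = 0.2·5.5 + 0.3·6 + 0.2·7 + 0.3·5.5 = 5.95.
E[X²] = 0.2·31.5 + 0.3·42 + 0.2·55.6667 + 0.3·31.5 = 39.4833.
Var(X) = E[X²] − (E[X])² = 39.4833 − 35.4025 = 4.08083.
SD(X) = √4.08083 = 2.02011.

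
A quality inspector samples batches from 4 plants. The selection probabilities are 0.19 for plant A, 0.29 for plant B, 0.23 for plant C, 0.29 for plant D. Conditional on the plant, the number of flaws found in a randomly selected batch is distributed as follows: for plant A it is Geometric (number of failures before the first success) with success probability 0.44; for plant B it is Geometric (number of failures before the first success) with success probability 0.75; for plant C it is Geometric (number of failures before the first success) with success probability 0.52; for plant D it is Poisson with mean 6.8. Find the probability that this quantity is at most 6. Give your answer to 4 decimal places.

Conditional on each plant, P(X ≤ 6): A: 0.982729; B: 0.999939; C: 0.994129; D: 0.479916.
By total probability, P(X ≤ 6) = 0.19·0.982729 + 0.29·0.999939 + 0.23·0.994129 + 0.29·0.479916 = 0.844526.

0.8445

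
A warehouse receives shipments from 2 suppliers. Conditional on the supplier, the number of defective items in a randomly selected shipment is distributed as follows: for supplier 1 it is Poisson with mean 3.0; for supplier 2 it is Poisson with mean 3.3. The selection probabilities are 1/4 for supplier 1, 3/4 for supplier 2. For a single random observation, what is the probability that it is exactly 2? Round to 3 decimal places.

0.207

Conditional on each supplier, P(X = 2): 1: 0.224042; 2: 0.200829.
By total probability, P(X = 2) = 0.25·0.224042 + 0.75·0.200829 = 0.206632.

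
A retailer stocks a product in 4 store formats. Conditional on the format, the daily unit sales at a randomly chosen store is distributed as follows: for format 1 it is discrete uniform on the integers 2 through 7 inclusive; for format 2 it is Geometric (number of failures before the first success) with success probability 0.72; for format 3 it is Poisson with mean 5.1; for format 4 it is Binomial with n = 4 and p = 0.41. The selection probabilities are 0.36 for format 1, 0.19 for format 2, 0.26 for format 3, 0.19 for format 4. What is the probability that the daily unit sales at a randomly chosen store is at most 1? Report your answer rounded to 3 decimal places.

0.272

Conditional on each format, P(X ≤ 1): 1: 0; 2: 0.9216; 3: 0.0371902; 4: 0.457995.
By total probability, P(X ≤ 1) = 0.36·0 + 0.19·0.9216 + 0.26·0.0371902 + 0.19·0.457995 = 0.271793.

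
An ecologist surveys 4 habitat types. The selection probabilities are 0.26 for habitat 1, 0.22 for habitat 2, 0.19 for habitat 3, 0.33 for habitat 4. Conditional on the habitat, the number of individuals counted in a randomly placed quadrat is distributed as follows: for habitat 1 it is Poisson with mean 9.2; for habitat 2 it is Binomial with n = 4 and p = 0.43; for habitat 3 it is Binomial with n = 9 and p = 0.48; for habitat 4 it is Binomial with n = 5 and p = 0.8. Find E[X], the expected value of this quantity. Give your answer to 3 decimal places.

Component means — 1: 9.2; 2: 1.72; 3: 4.32; 4: 4.
E[X] = 0.26·9.2 + 0.22·1.72 + 0.19·4.32 + 0.33·4 = 4.9112.

4.911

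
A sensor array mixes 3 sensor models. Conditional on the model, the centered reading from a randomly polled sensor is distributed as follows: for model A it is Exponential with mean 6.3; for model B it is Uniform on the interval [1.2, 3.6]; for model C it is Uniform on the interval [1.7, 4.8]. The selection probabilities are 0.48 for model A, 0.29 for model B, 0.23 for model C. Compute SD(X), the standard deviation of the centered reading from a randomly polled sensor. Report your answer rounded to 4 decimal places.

4.7505

Per component, A: μ=6.3, E[X²]=79.38; B: μ=2.4, E[X²]=6.24; C: μ=3.25, E[X²]=11.3633.
E[X] = 0.48·6.3 + 0.29·2.4 + 0.23·3.25 = 4.4675.
E[X²] = 0.48·79.38 + 0.29·6.24 + 0.23·11.3633 = 42.5256.
Var(X) = E[X²] − (E[X])² = 42.5256 − 19.9586 = 22.567.
SD(X) = √22.567 = 4.75047.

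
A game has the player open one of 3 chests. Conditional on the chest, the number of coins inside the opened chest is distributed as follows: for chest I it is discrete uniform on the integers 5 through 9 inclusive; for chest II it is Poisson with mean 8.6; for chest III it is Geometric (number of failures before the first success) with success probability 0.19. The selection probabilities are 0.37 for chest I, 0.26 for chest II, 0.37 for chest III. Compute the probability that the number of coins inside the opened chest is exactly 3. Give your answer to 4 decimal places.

0.0424

Conditional on each chest, P(X = 3): I: 0; II: 0.0195169; III: 0.100974.
By total probability, P(X = 3) = 0.37·0 + 0.26·0.0195169 + 0.37·0.100974 = 0.0424347.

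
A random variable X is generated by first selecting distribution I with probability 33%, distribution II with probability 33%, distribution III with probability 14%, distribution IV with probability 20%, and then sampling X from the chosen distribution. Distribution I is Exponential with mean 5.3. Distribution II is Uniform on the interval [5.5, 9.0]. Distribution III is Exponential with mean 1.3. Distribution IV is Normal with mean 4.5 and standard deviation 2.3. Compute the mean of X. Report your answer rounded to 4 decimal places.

5.2235

Component means — I: 5.3; II: 7.25; III: 1.3; IV: 4.5.
E[X] = 0.33·5.3 + 0.33·7.25 + 0.14·1.3 + 0.2·4.5 = 5.2235.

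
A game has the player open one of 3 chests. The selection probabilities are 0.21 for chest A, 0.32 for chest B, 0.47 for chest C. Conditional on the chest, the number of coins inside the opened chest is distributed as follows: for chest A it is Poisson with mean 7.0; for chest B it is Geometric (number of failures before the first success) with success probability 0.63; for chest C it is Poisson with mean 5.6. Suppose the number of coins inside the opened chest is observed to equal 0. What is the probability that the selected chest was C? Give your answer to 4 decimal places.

Likelihoods P(X=0 | ·): A: 0.000911882; B: 0.63; C: 0.00369786.
Posterior ∝ prior × likelihood. Numerator for C: 0.47·0.00369786 = 0.001738.
Normalizing constant: 0.21·0.000911882 + 0.32·0.63 + 0.47·0.00369786 = 0.203529.
P(C | observation) = 0.001738 / 0.203529 = 0.00853928.

0.0085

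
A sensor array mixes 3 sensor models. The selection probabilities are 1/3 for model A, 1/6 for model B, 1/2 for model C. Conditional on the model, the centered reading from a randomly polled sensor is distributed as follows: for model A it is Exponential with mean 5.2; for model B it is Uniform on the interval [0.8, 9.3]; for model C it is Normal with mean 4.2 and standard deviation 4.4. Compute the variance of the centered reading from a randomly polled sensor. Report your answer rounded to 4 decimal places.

19.9249

Per component, A: μ=5.2, E[X²]=54.08; B: μ=5.05, E[X²]=31.5233; C: μ=4.2, E[X²]=37.
E[X] = 0.333333·5.2 + 0.166667·5.05 + 0.5·4.2 = 4.675.
E[X²] = 0.333333·54.08 + 0.166667·31.5233 + 0.5·37 = 41.7806.
Var(X) = E[X²] − (E[X])² = 41.7806 − 21.8556 = 19.9249.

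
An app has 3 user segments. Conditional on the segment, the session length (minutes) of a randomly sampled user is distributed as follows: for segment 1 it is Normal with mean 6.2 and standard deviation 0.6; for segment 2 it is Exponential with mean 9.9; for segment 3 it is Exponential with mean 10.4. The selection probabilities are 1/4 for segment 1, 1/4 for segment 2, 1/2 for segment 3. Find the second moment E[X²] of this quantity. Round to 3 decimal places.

166.865

For each component E[X²] = Var + (mean)², giving 1: 38.8; 2: 196.02; 3: 216.32.
Overall E[X²] = 0.25·38.8 + 0.25·196.02 + 0.5·216.32 = 166.865.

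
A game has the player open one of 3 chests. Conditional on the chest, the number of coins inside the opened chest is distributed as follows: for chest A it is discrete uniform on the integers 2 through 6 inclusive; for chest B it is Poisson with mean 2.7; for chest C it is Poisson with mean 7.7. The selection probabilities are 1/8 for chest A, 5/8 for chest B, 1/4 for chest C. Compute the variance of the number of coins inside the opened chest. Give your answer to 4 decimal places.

Per component, A: μ=4, E[X²]=18; B: μ=2.7, E[X²]=9.99; C: μ=7.7, E[X²]=66.99.
E[X] = 0.125·4 + 0.625·2.7 + 0.25·7.7 = 4.1125.
E[X²] = 0.125·18 + 0.625·9.99 + 0.25·66.99 = 25.2413.
Var(X) = E[X²] − (E[X])² = 25.2413 − 16.9127 = 8.32859.

8.3286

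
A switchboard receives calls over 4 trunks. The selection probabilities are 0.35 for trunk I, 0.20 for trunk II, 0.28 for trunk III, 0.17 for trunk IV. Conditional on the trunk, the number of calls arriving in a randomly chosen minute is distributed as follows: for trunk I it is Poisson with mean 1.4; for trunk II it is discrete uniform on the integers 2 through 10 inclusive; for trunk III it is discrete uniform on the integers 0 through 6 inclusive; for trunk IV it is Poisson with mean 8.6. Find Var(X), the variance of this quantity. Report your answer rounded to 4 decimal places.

Per component, I: μ=1.4, E[X²]=3.36; II: μ=6, E[X²]=42.6667; III: μ=3, E[X²]=13; IV: μ=8.6, E[X²]=82.56.
E[X] = 0.35·1.4 + 0.2·6 + 0.28·3 + 0.17·8.6 = 3.992.
E[X²] = 0.35·3.36 + 0.2·42.6667 + 0.28·13 + 0.17·82.56 = 27.3845.
Var(X) = E[X²] − (E[X])² = 27.3845 − 15.9361 = 11.4485.

11.4485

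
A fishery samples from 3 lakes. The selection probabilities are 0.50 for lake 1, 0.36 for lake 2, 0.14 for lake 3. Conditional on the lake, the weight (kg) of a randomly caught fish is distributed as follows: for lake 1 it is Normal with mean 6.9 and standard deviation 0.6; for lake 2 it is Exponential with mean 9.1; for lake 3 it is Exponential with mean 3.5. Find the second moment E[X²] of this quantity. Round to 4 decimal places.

87.0382

For each component E[X²] = Var + (mean)², giving 1: 47.97; 2: 165.62; 3: 24.5.
Overall E[X²] = 0.5·47.97 + 0.36·165.62 + 0.14·24.5 = 87.0382.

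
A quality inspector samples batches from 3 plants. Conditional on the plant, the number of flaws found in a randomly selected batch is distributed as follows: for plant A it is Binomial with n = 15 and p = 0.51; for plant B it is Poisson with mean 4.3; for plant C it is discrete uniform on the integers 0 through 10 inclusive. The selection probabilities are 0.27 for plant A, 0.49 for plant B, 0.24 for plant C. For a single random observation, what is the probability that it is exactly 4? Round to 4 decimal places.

Conditional on each plant, P(X = 4): A: 0.0361052; B: 0.193284; C: 0.0909091.
By total probability, P(X = 4) = 0.27·0.0361052 + 0.49·0.193284 + 0.24·0.0909091 = 0.126276.

0.1263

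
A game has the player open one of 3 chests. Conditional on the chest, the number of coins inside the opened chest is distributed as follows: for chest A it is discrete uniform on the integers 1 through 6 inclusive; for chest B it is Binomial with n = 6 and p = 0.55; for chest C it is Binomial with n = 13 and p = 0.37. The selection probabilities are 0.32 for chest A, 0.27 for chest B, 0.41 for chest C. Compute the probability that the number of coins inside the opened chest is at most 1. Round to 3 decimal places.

0.081

Conditional on each chest, P(X ≤ 1): A: 0.166667; B: 0.069198; C: 0.021266.
By total probability, P(X ≤ 1) = 0.32·0.166667 + 0.27·0.069198 + 0.41·0.021266 = 0.0807359.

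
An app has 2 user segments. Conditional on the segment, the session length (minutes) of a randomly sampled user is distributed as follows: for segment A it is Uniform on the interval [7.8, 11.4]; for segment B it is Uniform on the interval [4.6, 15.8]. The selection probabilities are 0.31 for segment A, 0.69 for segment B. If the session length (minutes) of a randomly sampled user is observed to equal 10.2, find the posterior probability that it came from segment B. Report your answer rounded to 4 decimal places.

Likelihoods f(10.2 | ·): A: 0.277778; B: 0.0892857.
Posterior ∝ prior × likelihood. Numerator for B: 0.69·0.0892857 = 0.0616071.
Normalizing constant: 0.31·0.277778 + 0.69·0.0892857 = 0.147718.
P(B | observation) = 0.0616071 / 0.147718 = 0.417058.

0.4171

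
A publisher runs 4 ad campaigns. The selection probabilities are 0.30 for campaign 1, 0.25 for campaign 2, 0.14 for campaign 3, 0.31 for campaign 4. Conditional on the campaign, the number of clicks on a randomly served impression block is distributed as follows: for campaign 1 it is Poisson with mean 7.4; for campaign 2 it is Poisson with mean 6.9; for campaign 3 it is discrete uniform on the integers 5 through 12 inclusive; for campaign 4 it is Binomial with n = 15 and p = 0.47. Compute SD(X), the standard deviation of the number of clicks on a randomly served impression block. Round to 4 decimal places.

Per component, 1: μ=7.4, E[X²]=62.16; 2: μ=6.9, E[X²]=54.51; 3: μ=8.5, E[X²]=77.5; 4: μ=7.05, E[X²]=53.439.
E[X] = 0.3·7.4 + 0.25·6.9 + 0.14·8.5 + 0.31·7.05 = 7.3205.
E[X²] = 0.3·62.16 + 0.25·54.51 + 0.14·77.5 + 0.31·53.439 = 59.6916.
Var(X) = E[X²] − (E[X])² = 59.6916 − 53.5897 = 6.10187.
SD(X) = √6.10187 = 2.4702.

2.4702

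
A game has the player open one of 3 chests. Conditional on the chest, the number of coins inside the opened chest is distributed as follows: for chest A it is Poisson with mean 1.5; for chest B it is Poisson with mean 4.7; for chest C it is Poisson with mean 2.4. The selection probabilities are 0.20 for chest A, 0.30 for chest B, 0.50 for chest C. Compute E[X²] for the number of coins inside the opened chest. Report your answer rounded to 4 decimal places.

12.8670

For each component E[X²] = Var + (mean)², giving A: 3.75; B: 26.79; C: 8.16.
Overall E[X²] = 0.2·3.75 + 0.3·26.79 + 0.5·8.16 = 12.867.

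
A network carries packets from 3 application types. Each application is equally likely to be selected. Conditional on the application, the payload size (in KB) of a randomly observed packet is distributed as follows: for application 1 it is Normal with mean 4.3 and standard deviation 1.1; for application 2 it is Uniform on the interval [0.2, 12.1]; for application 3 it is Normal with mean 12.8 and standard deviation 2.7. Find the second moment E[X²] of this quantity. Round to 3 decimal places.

For each component E[X²] = Var + (mean)², giving 1: 19.7; 2: 49.6233; 3: 171.13.
Overall E[X²] = 0.333333·19.7 + 0.333333·49.6233 + 0.333333·171.13 = 80.1511.

80.151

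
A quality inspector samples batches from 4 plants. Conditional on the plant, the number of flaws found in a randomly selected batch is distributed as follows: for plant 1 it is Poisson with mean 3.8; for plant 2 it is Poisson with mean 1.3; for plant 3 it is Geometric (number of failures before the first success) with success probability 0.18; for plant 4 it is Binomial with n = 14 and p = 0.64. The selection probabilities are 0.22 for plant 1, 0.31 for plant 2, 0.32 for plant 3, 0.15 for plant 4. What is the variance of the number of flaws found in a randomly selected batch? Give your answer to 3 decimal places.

15.878

Per component, 1: μ=3.8, E[X²]=18.24; 2: μ=1.3, E[X²]=2.99; 3: μ=4.55556, E[X²]=46.0617; 4: μ=8.96, E[X²]=83.5072.
E[X] = 0.22·3.8 + 0.31·1.3 + 0.32·4.55556 + 0.15·8.96 = 4.04078.
E[X²] = 0.22·18.24 + 0.31·2.99 + 0.32·46.0617 + 0.15·83.5072 = 32.2055.
Var(X) = E[X²] − (E[X])² = 32.2055 − 16.3279 = 15.8776.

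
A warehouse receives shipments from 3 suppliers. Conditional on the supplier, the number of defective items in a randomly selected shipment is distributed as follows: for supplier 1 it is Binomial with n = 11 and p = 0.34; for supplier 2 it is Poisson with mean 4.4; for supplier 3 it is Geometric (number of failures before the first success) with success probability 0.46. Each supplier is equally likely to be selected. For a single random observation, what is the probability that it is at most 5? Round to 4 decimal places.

0.8543

Conditional on each supplier, P(X ≤ 5): 1: 0.86765; 2: 0.719912; 3: 0.975205.
By total probability, P(X ≤ 5) = 0.333333·0.86765 + 0.333333·0.719912 + 0.333333·0.975205 = 0.854256.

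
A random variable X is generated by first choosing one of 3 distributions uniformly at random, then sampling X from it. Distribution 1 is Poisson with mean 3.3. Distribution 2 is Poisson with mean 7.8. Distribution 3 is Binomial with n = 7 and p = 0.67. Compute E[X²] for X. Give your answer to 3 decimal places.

35.458

For each component E[X²] = Var + (mean)², giving 1: 14.19; 2: 68.64; 3: 23.5438.
Overall E[X²] = 0.333333·14.19 + 0.333333·68.64 + 0.333333·23.5438 = 35.4579.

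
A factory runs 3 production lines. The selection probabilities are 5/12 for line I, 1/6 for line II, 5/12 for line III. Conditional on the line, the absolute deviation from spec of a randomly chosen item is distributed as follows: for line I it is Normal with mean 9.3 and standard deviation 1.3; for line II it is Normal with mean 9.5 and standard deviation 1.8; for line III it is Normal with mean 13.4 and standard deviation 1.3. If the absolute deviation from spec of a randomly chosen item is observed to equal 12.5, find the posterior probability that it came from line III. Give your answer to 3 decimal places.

Likelihoods f(12.5 | ·): I: 0.0148332; II: 0.0552651; III: 0.241485.
Posterior ∝ prior × likelihood. Numerator for III: 0.416667·0.241485 = 0.100619.
Normalizing constant: 0.416667·0.0148332 + 0.166667·0.0552651 + 0.416667·0.241485 = 0.11601.
P(III | observation) = 0.100619 / 0.11601 = 0.867328.

0.867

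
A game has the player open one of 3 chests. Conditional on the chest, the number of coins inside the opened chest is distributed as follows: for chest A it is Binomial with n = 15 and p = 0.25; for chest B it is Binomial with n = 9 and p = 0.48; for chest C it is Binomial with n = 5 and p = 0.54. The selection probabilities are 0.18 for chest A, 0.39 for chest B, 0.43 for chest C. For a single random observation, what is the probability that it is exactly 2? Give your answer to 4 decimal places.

0.1834

Conditional on each chest, P(X = 2): A: 0.155907; B: 0.0852724; C: 0.283832.
By total probability, P(X = 2) = 0.18·0.155907 + 0.39·0.0852724 + 0.43·0.283832 = 0.183367.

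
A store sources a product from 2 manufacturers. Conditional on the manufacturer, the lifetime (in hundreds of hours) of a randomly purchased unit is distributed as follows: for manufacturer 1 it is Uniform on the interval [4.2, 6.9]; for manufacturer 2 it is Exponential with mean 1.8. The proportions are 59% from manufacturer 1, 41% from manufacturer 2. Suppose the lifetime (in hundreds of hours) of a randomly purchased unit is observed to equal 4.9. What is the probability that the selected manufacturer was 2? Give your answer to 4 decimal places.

0.0641

Likelihoods f(4.9 | ·): 1: 0.37037; 2: 0.0365158.
Posterior ∝ prior × likelihood. Numerator for 2: 0.41·0.0365158 = 0.0149715.
Normalizing constant: 0.59·0.37037 + 0.41·0.0365158 = 0.23349.
P(2 | observation) = 0.0149715 / 0.23349 = 0.0641205.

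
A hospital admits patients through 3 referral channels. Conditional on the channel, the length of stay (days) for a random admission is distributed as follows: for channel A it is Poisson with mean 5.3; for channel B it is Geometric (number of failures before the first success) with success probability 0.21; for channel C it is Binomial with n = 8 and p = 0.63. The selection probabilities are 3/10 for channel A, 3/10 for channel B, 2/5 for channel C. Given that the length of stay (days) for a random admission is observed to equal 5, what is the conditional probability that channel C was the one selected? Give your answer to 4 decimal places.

Likelihoods P(X=5 | ·): A: 0.173955; B: 0.0646182; C: 0.281511.
Posterior ∝ prior × likelihood. Numerator for C: 0.4·0.281511 = 0.112605.
Normalizing constant: 0.3·0.173955 + 0.3·0.0646182 + 0.4·0.281511 = 0.184177.
P(C | observation) = 0.112605 / 0.184177 = 0.611395.

0.6114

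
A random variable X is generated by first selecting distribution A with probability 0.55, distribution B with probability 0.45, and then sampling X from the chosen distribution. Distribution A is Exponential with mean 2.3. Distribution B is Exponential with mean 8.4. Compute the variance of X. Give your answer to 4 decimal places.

Per component, A: μ=2.3, E[X²]=10.58; B: μ=8.4, E[X²]=141.12.
E[X] = 0.55·2.3 + 0.45·8.4 = 5.045.
E[X²] = 0.55·10.58 + 0.45·141.12 = 69.323.
Var(X) = E[X²] − (E[X])² = 69.323 − 25.452 = 43.871.

43.8710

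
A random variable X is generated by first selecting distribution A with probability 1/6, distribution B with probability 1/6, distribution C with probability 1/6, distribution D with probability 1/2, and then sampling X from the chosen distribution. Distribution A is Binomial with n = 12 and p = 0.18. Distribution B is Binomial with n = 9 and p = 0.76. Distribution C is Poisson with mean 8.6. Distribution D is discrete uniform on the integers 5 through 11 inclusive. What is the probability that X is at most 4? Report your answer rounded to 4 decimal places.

0.1771

Conditional on each component, P(X ≤ 4): A: 0.951069; B: 0.0415503; C: 0.070054; D: 0.
By total probability, P(X ≤ 4) = 0.166667·0.951069 + 0.166667·0.0415503 + 0.166667·0.070054 + 0.5·0 = 0.177112.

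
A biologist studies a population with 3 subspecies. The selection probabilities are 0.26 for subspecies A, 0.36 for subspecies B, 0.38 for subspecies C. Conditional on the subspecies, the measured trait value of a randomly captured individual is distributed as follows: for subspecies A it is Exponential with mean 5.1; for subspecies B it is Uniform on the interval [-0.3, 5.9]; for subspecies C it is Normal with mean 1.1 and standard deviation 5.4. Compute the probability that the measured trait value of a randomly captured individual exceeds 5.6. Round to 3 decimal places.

0.181

Conditional on each subspecies, P(X > 5.6): A: 0.333524; B: 0.0483871; C: 0.202328.
By total probability, P(X > 5.6) = 0.26·0.333524 + 0.36·0.0483871 + 0.38·0.202328 = 0.18102.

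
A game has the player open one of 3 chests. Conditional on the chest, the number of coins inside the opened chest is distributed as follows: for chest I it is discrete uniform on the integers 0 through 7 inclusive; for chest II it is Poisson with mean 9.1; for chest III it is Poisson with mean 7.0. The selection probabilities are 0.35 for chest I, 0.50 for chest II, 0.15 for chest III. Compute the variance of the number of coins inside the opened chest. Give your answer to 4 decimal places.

Per component, I: μ=3.5, E[X²]=17.5; II: μ=9.1, E[X²]=91.91; III: μ=7, E[X²]=56.
E[X] = 0.35·3.5 + 0.5·9.1 + 0.15·7 = 6.825.
E[X²] = 0.35·17.5 + 0.5·91.91 + 0.15·56 = 60.48.
Var(X) = E[X²] − (E[X])² = 60.48 − 46.5806 = 13.8994.

13.8994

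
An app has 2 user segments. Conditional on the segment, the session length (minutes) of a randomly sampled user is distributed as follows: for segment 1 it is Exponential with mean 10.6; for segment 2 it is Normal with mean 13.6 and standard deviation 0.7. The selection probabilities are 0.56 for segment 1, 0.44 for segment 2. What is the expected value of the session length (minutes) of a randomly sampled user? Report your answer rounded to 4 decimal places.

Component means — 1: 10.6; 2: 13.6.
E[X] = 0.56·10.6 + 0.44·13.6 = 11.92.

11.9200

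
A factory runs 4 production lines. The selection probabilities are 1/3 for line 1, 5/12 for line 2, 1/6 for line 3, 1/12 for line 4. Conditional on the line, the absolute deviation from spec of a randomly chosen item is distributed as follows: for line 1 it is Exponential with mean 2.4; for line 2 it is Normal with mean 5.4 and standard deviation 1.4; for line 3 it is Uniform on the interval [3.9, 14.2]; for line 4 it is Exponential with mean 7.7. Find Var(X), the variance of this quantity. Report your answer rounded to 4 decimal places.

14.7722

Per component, 1: μ=2.4, E[X²]=11.52; 2: μ=5.4, E[X²]=31.12; 3: μ=9.05, E[X²]=90.7433; 4: μ=7.7, E[X²]=118.58.
E[X] = 0.333333·2.4 + 0.416667·5.4 + 0.166667·9.05 + 0.0833333·7.7 = 5.2.
E[X²] = 0.333333·11.52 + 0.416667·31.12 + 0.166667·90.7433 + 0.0833333·118.58 = 41.8122.
Var(X) = E[X²] − (E[X])² = 41.8122 − 27.04 = 14.7722.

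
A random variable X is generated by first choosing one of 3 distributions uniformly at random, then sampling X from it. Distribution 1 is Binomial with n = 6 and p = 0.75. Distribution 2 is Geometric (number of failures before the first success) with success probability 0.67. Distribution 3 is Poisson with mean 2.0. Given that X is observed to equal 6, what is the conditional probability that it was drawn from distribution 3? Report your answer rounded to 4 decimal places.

0.0630

Likelihoods P(X=6 | ·): 1: 0.177979; 2: 0.000865284; 3: 0.0120298.
Posterior ∝ prior × likelihood. Numerator for 3: 0.333333·0.0120298 = 0.00400993.
Normalizing constant: 0.333333·0.177979 + 0.333333·0.000865284 + 0.333333·0.0120298 = 0.0636245.
P(3 | observation) = 0.00400993 / 0.0636245 = 0.063025.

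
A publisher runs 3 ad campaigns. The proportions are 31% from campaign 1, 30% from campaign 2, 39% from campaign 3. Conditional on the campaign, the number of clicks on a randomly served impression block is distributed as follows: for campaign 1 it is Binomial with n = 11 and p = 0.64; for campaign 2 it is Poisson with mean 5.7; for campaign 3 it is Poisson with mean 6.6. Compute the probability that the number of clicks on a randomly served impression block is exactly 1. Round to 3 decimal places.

Conditional on each campaign, P(X = 1): 1: 0.000257394; 2: 0.019072; 3: 0.00897843.
By total probability, P(X = 1) = 0.31·0.000257394 + 0.3·0.019072 + 0.39·0.00897843 = 0.00930298.

0.009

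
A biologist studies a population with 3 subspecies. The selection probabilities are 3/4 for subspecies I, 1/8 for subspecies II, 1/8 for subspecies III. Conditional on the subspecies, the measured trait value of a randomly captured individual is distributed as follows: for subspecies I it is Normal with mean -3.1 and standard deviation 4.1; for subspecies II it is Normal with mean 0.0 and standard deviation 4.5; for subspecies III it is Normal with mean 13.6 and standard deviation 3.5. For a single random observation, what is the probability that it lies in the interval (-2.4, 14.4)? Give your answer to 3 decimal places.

0.486

Conditional on each subspecies, P(-2.4 < X < 14.4): I: 0.432208; II: 0.702411; III: 0.590397.
By total probability, P(-2.4 < X < 14.4) = 0.75·0.432208 + 0.125·0.702411 + 0.125·0.590397 = 0.485757.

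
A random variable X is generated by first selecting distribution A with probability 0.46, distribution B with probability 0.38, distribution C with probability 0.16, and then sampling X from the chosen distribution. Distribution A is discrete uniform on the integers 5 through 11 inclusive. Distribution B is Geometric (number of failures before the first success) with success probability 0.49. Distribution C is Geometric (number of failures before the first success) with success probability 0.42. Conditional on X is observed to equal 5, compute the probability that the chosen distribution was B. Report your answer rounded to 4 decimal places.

Likelihoods P(X=5 | ·): A: 0.142857; B: 0.0169062; C: 0.027567.
Posterior ∝ prior × likelihood. Numerator for B: 0.38·0.0169062 = 0.00642437.
Normalizing constant: 0.46·0.142857 + 0.38·0.0169062 + 0.16·0.027567 = 0.0765494.
P(B | observation) = 0.00642437 / 0.0765494 = 0.0839245.

0.0839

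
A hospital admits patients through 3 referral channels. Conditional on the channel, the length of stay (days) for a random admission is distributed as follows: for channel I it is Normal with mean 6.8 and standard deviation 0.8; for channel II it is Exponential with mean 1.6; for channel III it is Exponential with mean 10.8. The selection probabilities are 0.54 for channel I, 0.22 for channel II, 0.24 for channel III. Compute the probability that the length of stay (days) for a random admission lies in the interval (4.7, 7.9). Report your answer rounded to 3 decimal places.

0.542

Conditional on each channel, P(4.7 < X < 7.9): I: 0.911102; II: 0.0458256; III: 0.165949.
By total probability, P(4.7 < X < 7.9) = 0.54·0.911102 + 0.22·0.0458256 + 0.24·0.165949 = 0.541904.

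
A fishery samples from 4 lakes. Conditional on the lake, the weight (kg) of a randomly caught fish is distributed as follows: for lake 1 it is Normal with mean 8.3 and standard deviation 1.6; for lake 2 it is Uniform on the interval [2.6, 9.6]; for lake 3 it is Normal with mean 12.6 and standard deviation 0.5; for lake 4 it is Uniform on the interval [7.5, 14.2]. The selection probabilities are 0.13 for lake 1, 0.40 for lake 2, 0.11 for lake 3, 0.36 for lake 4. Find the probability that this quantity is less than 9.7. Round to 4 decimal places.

0.6234

Conditional on each lake, P(X < 9.7): 1: 0.809213; 2: 1; 3: 3.31575e-09; 4: 0.328358.
By total probability, P(X < 9.7) = 0.13·0.809213 + 0.4·1 + 0.11·3.31575e-09 + 0.36·0.328358 = 0.623407.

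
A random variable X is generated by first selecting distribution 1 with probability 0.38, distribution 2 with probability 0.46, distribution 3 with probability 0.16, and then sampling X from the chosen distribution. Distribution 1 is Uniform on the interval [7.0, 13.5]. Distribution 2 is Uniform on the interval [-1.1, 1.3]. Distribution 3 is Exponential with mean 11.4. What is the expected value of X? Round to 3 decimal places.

Component means — 1: 10.25; 2: 0.1; 3: 11.4.
E[X] = 0.38·10.25 + 0.46·0.1 + 0.16·11.4 = 5.765.

5.765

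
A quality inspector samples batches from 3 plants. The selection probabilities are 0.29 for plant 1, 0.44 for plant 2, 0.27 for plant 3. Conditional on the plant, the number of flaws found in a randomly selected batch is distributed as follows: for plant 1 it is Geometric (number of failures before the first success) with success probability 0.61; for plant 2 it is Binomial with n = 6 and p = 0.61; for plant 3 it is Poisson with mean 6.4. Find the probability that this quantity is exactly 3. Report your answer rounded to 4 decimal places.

Conditional on each plant, P(X = 3): 1: 0.0361846; 2: 0.269286; 3: 0.0725945.
By total probability, P(X = 3) = 0.29·0.0361846 + 0.44·0.269286 + 0.27·0.0725945 = 0.14858.

0.1486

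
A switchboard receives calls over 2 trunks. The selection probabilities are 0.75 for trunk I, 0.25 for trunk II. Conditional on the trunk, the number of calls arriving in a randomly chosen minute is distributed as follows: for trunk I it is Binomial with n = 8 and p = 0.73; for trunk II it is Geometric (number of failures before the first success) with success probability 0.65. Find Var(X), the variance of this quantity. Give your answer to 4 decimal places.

Per component, I: μ=5.84, E[X²]=35.6824; II: μ=0.538462, E[X²]=1.11834.
E[X] = 0.75·5.84 + 0.25·0.538462 = 4.51462.
E[X²] = 0.75·35.6824 + 0.25·1.11834 = 27.0414.
Var(X) = E[X²] − (E[X])² = 27.0414 − 20.3818 = 6.65963.

6.6596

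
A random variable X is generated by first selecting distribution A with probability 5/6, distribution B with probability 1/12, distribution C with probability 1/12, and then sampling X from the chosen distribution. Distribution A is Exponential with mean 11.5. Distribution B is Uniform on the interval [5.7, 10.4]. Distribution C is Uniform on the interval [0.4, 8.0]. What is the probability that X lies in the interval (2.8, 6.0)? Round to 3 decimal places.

0.199

Conditional on each component, P(2.8 < X < 6.0): A: 0.190409; B: 0.0638298; C: 0.421053.
By total probability, P(2.8 < X < 6.0) = 0.833333·0.190409 + 0.0833333·0.0638298 + 0.0833333·0.421053 = 0.199081.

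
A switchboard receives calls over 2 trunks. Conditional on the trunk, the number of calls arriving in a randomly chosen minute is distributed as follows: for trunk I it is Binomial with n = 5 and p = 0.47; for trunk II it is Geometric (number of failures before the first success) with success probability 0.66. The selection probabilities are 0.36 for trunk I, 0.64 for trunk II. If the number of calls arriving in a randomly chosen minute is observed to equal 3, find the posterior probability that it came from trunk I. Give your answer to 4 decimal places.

Likelihoods P(X=3 | ·): I: 0.291639; II: 0.0259406.
Posterior ∝ prior × likelihood. Numerator for I: 0.36·0.291639 = 0.10499.
Normalizing constant: 0.36·0.291639 + 0.64·0.0259406 = 0.121592.
P(I | observation) = 0.10499 / 0.121592 = 0.863461.

0.8635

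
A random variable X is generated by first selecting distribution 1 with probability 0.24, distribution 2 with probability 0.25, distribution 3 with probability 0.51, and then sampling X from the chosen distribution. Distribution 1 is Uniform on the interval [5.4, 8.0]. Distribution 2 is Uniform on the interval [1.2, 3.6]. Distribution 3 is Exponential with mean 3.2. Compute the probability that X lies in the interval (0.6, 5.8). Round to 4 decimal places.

0.6265

Conditional on each component, P(0.6 < X < 5.8): 1: 0.153846; 2: 1; 3: 0.665784.
By total probability, P(0.6 < X < 5.8) = 0.24·0.153846 + 0.25·1 + 0.51·0.665784 = 0.626473.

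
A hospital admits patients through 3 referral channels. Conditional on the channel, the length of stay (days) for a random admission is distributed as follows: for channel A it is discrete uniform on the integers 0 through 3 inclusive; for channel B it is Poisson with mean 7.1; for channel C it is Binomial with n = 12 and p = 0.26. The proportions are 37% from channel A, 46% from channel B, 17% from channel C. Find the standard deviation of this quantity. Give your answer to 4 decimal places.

Per component, A: μ=1.5, E[X²]=3.5; B: μ=7.1, E[X²]=57.51; C: μ=3.12, E[X²]=12.0432.
E[X] = 0.37·1.5 + 0.46·7.1 + 0.17·3.12 = 4.3514.
E[X²] = 0.37·3.5 + 0.46·57.51 + 0.17·12.0432 = 29.7969.
Var(X) = E[X²] − (E[X])² = 29.7969 − 18.9347 = 10.8623.
SD(X) = √10.8623 = 3.29579.

3.2958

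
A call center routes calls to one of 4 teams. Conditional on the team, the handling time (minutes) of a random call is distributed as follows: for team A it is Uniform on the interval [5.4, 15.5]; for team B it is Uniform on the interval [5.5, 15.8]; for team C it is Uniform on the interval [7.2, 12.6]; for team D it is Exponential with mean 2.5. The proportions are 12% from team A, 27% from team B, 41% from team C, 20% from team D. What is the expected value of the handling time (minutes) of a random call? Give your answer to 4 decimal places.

Component means — A: 10.45; B: 10.65; C: 9.9; D: 2.5.
E[X] = 0.12·10.45 + 0.27·10.65 + 0.41·9.9 + 0.2·2.5 = 8.6885.

8.6885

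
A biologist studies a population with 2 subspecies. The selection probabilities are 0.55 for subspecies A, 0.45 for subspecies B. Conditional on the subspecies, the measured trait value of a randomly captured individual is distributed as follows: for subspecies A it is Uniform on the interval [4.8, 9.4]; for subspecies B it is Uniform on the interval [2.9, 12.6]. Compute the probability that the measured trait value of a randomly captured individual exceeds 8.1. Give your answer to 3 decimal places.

0.364

Conditional on each subspecies, P(X > 8.1): A: 0.282609; B: 0.463918.
By total probability, P(X > 8.1) = 0.55·0.282609 + 0.45·0.463918 = 0.364198.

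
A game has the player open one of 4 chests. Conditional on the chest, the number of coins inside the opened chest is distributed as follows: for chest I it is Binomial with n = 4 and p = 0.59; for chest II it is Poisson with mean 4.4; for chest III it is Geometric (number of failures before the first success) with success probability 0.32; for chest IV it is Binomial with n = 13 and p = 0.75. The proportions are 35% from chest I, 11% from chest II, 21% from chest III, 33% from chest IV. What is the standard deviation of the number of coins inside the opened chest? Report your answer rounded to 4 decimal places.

Per component, I: μ=2.36, E[X²]=6.5372; II: μ=4.4, E[X²]=23.76; III: μ=2.125, E[X²]=11.1562; IV: μ=9.75, E[X²]=97.5.
E[X] = 0.35·2.36 + 0.11·4.4 + 0.21·2.125 + 0.33·9.75 = 4.97375.
E[X²] = 0.35·6.5372 + 0.11·23.76 + 0.21·11.1562 + 0.33·97.5 = 39.4194.
Var(X) = E[X²] − (E[X])² = 39.4194 − 24.7382 = 14.6812.
SD(X) = √14.6812 = 3.83161.

3.8316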